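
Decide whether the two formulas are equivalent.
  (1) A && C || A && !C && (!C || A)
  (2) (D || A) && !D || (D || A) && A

E1: A && C || A && !C && (!C || A)
    = A && C || A && !C   [absorption]
    = A   [distribution]
E2: (D || A) && !D || (D || A) && A
    = (D || A) && (!D || A)   [distribution]
    = A || D && !D   [distribution]
    = A   [complement / identity]
Both reduce to A, so they are equivalent.

Yes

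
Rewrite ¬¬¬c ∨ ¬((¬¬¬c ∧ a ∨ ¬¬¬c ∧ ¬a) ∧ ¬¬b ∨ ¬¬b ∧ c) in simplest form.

¬c ∨ ¬b

¬¬¬c ∨ ¬((¬¬¬c ∧ a ∨ ¬¬¬c ∧ ¬a) ∧ ¬¬b ∨ ¬¬b ∧ c)
= ¬¬¬c ∨ ¬(¬¬¬c ∧ ¬¬b ∨ ¬¬b ∧ c)
= ¬¬¬c ∨ ¬(¬c ∧ ¬¬b ∨ ¬¬b ∧ c)
= ¬¬¬c ∨ ¬¬¬b
= ¬c ∨ ¬¬¬b
= ¬c ∨ ¬b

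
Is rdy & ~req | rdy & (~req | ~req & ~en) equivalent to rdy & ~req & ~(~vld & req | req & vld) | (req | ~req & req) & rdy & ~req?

E1: rdy & ~req | rdy & (~req | ~req & ~en)
    = rdy & ~req | rdy & ~req   (absorption)
    = rdy & ~req   (idempotence)
E2: rdy & ~req & ~(~vld & req | req & vld) | (req | ~req & req) & rdy & ~req
    = rdy & ~req & ~req | (req | ~req & req) & rdy & ~req   (distribution)
    = rdy & ~req & ~req | req & rdy & ~req   (complement / identity)
    = rdy & ~req   (distribution)
Both reduce to rdy & ~req, so they are equivalent.

Yes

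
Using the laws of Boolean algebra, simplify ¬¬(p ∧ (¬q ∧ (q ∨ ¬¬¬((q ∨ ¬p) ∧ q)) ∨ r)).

¬¬(p ∧ (¬q ∧ (q ∨ ¬¬¬((q ∨ ¬p) ∧ q)) ∨ r))
= ¬¬(p ∧ (¬q ∧ (q ∨ ¬¬¬q) ∨ r))   — absorption
= ¬¬(p ∧ (¬q ∧ (q ∨ ¬q) ∨ r))   — double negation
= p ∧ (¬q ∧ (q ∨ ¬q) ∨ r)   — double negation
= p ∧ (¬q ∨ r)   — complement / identity

p ∧ (¬q ∨ r)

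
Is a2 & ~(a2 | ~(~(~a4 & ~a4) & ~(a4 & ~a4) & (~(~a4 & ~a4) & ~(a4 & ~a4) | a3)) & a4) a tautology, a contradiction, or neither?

a2 & ~(a2 | ~(~(~a4 & ~a4) & ~(a4 & ~a4) & (~(~a4 & ~a4) & ~(a4 & ~a4) | a3)) & a4)
= a2 & ~(a2 | ~(~(~a4 & ~a4) & ~(a4 & ~a4)) & a4)   (absorption)
= a2 & ~(a2 | (~a4 & ~a4 | a4 & ~a4) & a4)   (De Morgan)
= a2 & ~(a2 | ~a4 & a4)   (distribution)
= a2 & ~a2   (complement / identity)
= 0   (complement)

contradiction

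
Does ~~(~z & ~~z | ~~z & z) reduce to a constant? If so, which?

no

~~(~z & ~~z | ~~z & z)
= ~~~~z
= ~~z
= z
This depends on z, so it is not a constant.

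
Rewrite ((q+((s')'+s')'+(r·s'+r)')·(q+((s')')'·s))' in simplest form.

q'

((q+((s')'+s')'+(r·s'+r)')·(q+((s')')'·s))'
= ((q+s'·s+(r·s'+r)')·(q+((s')')'·s))'   — De Morgan
= ((q+s'·s+(r·s'+r)')·(q+s'·s))'   — double negation
= ((q+s'·s+r')·(q+s'·s))'   — absorption
= (q+s'·s)'   — absorption
= q'   — complement / identity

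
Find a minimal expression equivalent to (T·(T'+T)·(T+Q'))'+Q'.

T'+Q'

(T·(T'+T)·(T+Q'))'+Q'
= (T·(T+Q'))'+Q'   — complement / identity
= T'+Q'   — absorption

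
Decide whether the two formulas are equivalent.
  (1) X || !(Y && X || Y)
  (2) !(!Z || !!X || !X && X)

No

E1: X || !(Y && X || Y)
    = X || !Y   [absorption]
E2: !(!Z || !!X || !X && X)
    = !(!Z || !!X)   [complement / identity]
    = Z && !X   [De Morgan]
These differ: at X=1, Y=0, Z=0, E1 = 1 but E2 = 0.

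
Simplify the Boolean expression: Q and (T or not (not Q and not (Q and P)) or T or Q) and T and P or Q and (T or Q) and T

Q and T

Q and (T or not (not Q and not (Q and P)) or T or Q) and T and P or Q and (T or Q) and T
= Q and (T or Q or Q and P or T or Q) and T and P or Q and (T or Q) and T   (De Morgan)
= Q and (T or Q or T or Q) and T and P or Q and (T or Q) and T   (absorption)
= Q and (T or Q) and T and P or Q and (T or Q) and T   (idempotence)
= Q and (T or Q) and T   (absorption)
= Q and T   (absorption)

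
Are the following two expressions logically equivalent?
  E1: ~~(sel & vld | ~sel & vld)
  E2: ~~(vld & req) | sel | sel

E1: ~~(sel & vld | ~sel & vld)
    = sel & vld | ~sel & vld   — double negation
    = vld   — distribution
E2: ~~(vld & req) | sel | sel
    = vld & req | sel | sel   — double negation
    = vld & req | sel   — idempotence
These differ: at req=1, sel=1, vld=0, E1 = 0 but E2 = 1.

No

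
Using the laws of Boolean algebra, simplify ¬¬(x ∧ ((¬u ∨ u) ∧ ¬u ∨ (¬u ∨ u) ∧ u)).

x

¬¬(x ∧ ((¬u ∨ u) ∧ ¬u ∨ (¬u ∨ u) ∧ u))
= x ∧ ((¬u ∨ u) ∧ ¬u ∨ (¬u ∨ u) ∧ u)   — double negation
= x ∧ (¬u ∨ u)   — distribution
= x   — complement / identity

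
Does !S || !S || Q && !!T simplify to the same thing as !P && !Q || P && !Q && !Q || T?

E1: !S || !S || Q && !!T
    = !S || Q && !!T   (idempotence)
    = !S || Q && T   (double negation)
E2: !P && !Q || P && !Q && !Q || T
    = !P && !Q || P && !Q || T   (idempotence)
    = !Q || T   (distribution)
These differ: at P=0, Q=0, S=1, T=1, E1 = 0 but E2 = 1.

No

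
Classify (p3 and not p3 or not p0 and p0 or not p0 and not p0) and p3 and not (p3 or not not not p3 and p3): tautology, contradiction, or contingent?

(p3 and not p3 or not p0 and p0 or not p0 and not p0) and p3 and not (p3 or not not not p3 and p3)
= (p3 and not p3 or not p0 and p0 or not p0 and not p0) and p3 and not (p3 or not p3 and p3)   — double negation
= (p3 and not p3 or not p0) and p3 and not (p3 or not p3 and p3)   — distribution
= (p3 and not p3 or not p0) and p3 and not p3   — complement / identity
= p3 and not p3   — absorption
= False   — complement

contradiction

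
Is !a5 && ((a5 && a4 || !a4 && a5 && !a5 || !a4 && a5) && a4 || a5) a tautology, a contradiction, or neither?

contradiction

!a5 && ((a5 && a4 || !a4 && a5 && !a5 || !a4 && a5) && a4 || a5)
= !a5 && ((a5 && a4 || !a4 && a5) && a4 || a5)   — absorption
= !a5 && (a5 && a4 || a5)   — distribution
= !a5 && a5   — absorption
= false   — complement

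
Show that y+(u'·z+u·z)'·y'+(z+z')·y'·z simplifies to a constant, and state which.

1

y+(u'·z+u·z)'·y'+(z+z')·y'·z
= y+(u'·z+u·z)'·y'+y'·z   [complement / identity]
= y+z'·y'+y'·z   [distribution]
= y+y'   [distribution]
= 1   [complement]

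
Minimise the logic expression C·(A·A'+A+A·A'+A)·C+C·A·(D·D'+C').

C·A

C·(A·A'+A+A·A'+A)·C+C·A·(D·D'+C')
= C·(A·A'+A+A·A'+A)·C+C·A·C'   — complement / identity
= C·(A·A'+A)·C+C·A·C'   — idempotence
= C·A·C+C·A·C'   — complement / identity
= C·A   — distribution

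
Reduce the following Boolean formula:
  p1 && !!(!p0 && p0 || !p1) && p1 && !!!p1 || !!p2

p1 && !!(!p0 && p0 || !p1) && p1 && !!!p1 || !!p2
= p1 && !!!p1 && p1 && !!!p1 || !!p2   [complement / identity]
= p1 && !!!p1 && p1 && !!!p1 || p2   [double negation]
= p1 && !!!p1 || p2   [idempotence]
= p1 && !p1 || p2   [double negation]
= p2   [complement / identity]

p2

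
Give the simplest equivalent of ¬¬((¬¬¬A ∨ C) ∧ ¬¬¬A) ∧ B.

¬¬((¬¬¬A ∨ C) ∧ ¬¬¬A) ∧ B
= ¬¬¬¬¬A ∧ B
= ¬¬¬A ∧ B
= ¬A ∧ B

¬A ∧ B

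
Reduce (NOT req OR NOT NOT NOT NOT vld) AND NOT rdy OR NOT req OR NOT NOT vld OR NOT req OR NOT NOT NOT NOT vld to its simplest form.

NOT req OR vld

(NOT req OR NOT NOT NOT NOT vld) AND NOT rdy OR NOT req OR NOT NOT vld OR NOT req OR NOT NOT NOT NOT vld
= (NOT req OR NOT NOT vld) AND NOT rdy OR NOT req OR NOT NOT vld OR NOT req OR NOT NOT NOT NOT vld   — double negation
= NOT req OR NOT NOT vld OR NOT req OR NOT NOT NOT NOT vld   — absorption
= NOT req OR NOT NOT vld OR NOT req OR NOT NOT vld   — double negation
= NOT req OR NOT NOT vld   — idempotence
= NOT req OR vld   — double negation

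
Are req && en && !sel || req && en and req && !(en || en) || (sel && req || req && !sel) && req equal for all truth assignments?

E1: req && en && !sel || req && en
    = req && en   — absorption
E2: req && !(en || en) || (sel && req || req && !sel) && req
    = req && !(en || en) || req && req   — distribution
    = req && !(en || en) || req   — idempotence
    = req && !en || req   — idempotence
    = req   — absorption
These differ: at en=0, req=1, sel=1, E1 = 0 but E2 = 1.

No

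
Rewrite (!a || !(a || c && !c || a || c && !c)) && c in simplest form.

(!a || !(a || c && !c || a || c && !c)) && c
= (!a || !(a || c && !c)) && c
= (!a || !a) && c
= !a && c

!a && c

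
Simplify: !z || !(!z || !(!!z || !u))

!z || !(!z || !(!!z || !u))
= !z || z && (!!z || !u)
= !z || z && (z || !u)
= !z || z
= true

true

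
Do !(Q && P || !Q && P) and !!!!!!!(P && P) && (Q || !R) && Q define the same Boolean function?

No

E1: !(Q && P || !Q && P)
    = !P   — distribution
E2: !!!!!!!(P && P) && (Q || !R) && Q
    = !!!!!!!(P && P) && Q   — absorption
    = !!!!!!!P && Q   — idempotence
    = !!!!!P && Q   — double negation
    = !!!P && Q   — double negation
    = !P && Q   — double negation
These differ: at P=0, Q=0, R=0, E1 = 1 but E2 = 0.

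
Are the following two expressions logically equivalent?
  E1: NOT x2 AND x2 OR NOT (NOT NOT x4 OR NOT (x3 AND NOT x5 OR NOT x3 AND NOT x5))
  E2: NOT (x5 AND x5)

No

E1: NOT x2 AND x2 OR NOT (NOT NOT x4 OR NOT (x3 AND NOT x5 OR NOT x3 AND NOT x5))
    = NOT x2 AND x2 OR NOT x4 AND (x3 AND NOT x5 OR NOT x3 AND NOT x5)   — De Morgan
    = NOT x2 AND x2 OR NOT x4 AND NOT x5   — distribution
    = NOT x4 AND NOT x5   — complement / identity
E2: NOT (x5 AND x5)
    = NOT x5   — idempotence
These differ: at x2=0, x3=0, x4=1, x5=0, E1 = 0 but E2 = 1.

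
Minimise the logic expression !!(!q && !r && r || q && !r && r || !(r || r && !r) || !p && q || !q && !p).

!!(!q && !r && r || q && !r && r || !(r || r && !r) || !p && q || !q && !p)
= !!(!q && !r && r || q && !r && r || !(r || r && !r) || !p)   [distribution]
= !!(!r && r || !(r || r && !r) || !p)   [distribution]
= !!(!(r || r && !r) || !p)   [complement / identity]
= !!(!r || !p)   [complement / identity]
= !r || !p   [double negation]

!r || !p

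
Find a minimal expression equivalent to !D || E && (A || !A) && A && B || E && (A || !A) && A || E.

!D || E && (A || !A) && A && B || E && (A || !A) && A || E
= !D || E && (A || !A) && A || E
= !D || E && A || E
= !D || E

!D || E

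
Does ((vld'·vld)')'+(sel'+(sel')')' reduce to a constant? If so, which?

((vld'·vld)')'+(sel'+(sel')')'
= ((vld'·vld)')'+sel·sel'   [De Morgan]
= ((vld'·vld)')'   [complement / identity]
= vld'·vld   [double negation]
= 0   [complement]

yes, False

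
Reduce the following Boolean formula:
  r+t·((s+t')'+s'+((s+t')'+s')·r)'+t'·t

r+t·s

r+t·((s+t')'+s'+((s+t')'+s')·r)'+t'·t
= r+t·((s+t')'+s'+((s+t')'+s')·r)'
= r+t·((s+t')'+s')'
= r+t·(s+t')·s
= r+t·s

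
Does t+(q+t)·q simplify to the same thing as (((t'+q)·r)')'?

No

E1: t+(q+t)·q
    = t+q   — absorption
E2: (((t'+q)·r)')'
    = (t'+q)·r   — double negation
These differ: at q=0, r=0, t=1, E1 = 1 but E2 = 0.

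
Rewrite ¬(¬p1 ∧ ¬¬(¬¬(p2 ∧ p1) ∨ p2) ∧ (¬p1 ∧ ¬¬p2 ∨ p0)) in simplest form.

p1 ∨ ¬p2

¬(¬p1 ∧ ¬¬(¬¬(p2 ∧ p1) ∨ p2) ∧ (¬p1 ∧ ¬¬p2 ∨ p0))
= ¬(¬p1 ∧ ¬¬(p2 ∧ p1 ∨ p2) ∧ (¬p1 ∧ ¬¬p2 ∨ p0))   (double negation)
= ¬(¬p1 ∧ ¬¬p2 ∧ (¬p1 ∧ ¬¬p2 ∨ p0))   (absorption)
= ¬(¬p1 ∧ ¬¬p2)   (absorption)
= p1 ∨ ¬p2   (De Morgan)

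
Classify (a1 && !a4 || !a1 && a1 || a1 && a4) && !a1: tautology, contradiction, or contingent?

(a1 && !a4 || !a1 && a1 || a1 && a4) && !a1
= (a1 && !a4 || a1 && a4) && !a1   [complement / identity]
= a1 && !a1   [distribution]
= false   [complement]

contradiction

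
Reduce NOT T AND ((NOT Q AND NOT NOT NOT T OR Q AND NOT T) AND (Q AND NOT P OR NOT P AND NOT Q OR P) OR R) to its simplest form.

NOT T AND ((NOT Q AND NOT NOT NOT T OR Q AND NOT T) AND (Q AND NOT P OR NOT P AND NOT Q OR P) OR R)
= NOT T AND ((NOT Q AND NOT NOT NOT T OR Q AND NOT T) AND (NOT P OR P) OR R)   — distribution
= NOT T AND ((NOT Q AND NOT T OR Q AND NOT T) AND (NOT P OR P) OR R)   — double negation
= NOT T AND (NOT Q AND NOT T OR Q AND NOT T OR R)   — complement / identity
= NOT T AND (NOT T OR R)   — distribution
= NOT T   — absorption

NOT T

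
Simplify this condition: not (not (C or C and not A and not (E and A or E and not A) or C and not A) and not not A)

C or not A

not (not (C or C and not A and not (E and A or E and not A) or C and not A) and not not A)
= not (not (C or C and not A and not E or C and not A) and not not A)   [distribution]
= not (not (C or C and not A) and not not A)   [absorption]
= C or C and not A or not A   [De Morgan]
= C or not A   [absorption]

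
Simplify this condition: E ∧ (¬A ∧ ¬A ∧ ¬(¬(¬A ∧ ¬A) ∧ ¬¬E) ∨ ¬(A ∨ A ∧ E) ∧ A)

E ∧ ¬A

E ∧ (¬A ∧ ¬A ∧ ¬(¬(¬A ∧ ¬A) ∧ ¬¬E) ∨ ¬(A ∨ A ∧ E) ∧ A)
= E ∧ (¬A ∧ ¬A ∧ (¬A ∧ ¬A ∨ ¬E) ∨ ¬(A ∨ A ∧ E) ∧ A)   — De Morgan
= E ∧ (¬A ∧ ¬A ∨ ¬(A ∨ A ∧ E) ∧ A)   — absorption
= E ∧ (¬A ∧ ¬A ∨ ¬A ∧ A)   — absorption
= E ∧ ¬A   — distribution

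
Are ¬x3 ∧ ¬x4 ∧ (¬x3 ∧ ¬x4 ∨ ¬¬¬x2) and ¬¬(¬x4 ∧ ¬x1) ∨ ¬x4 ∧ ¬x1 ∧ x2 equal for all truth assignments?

No

E1: ¬x3 ∧ ¬x4 ∧ (¬x3 ∧ ¬x4 ∨ ¬¬¬x2)
    = ¬x3 ∧ ¬x4 ∧ (¬x3 ∧ ¬x4 ∨ ¬x2)   — double negation
    = ¬x3 ∧ ¬x4   — absorption
E2: ¬¬(¬x4 ∧ ¬x1) ∨ ¬x4 ∧ ¬x1 ∧ x2
    = ¬x4 ∧ ¬x1 ∨ ¬x4 ∧ ¬x1 ∧ x2   — double negation
    = ¬x4 ∧ ¬x1   — absorption
These differ: at x1=0, x2=0, x3=1, x4=0, E1 = 0 but E2 = 1.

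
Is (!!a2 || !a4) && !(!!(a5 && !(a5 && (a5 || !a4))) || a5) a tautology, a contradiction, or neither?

neither

(!!a2 || !a4) && !(!!(a5 && !(a5 && (a5 || !a4))) || a5)
= (!!a2 || !a4) && !(!!(a5 && !a5) || a5)   (absorption)
= (a2 || !a4) && !(!!(a5 && !a5) || a5)   (double negation)
= (a2 || !a4) && !(a5 && !a5 || a5)   (double negation)
= (a2 || !a4) && !a5   (complement / identity)
This depends on a2, a4, a5, so it is not a constant.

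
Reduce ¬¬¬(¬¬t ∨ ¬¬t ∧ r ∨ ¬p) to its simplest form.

¬¬¬(¬¬t ∨ ¬¬t ∧ r ∨ ¬p)
= ¬¬¬(¬¬t ∨ ¬p)   — absorption
= ¬¬(¬t ∧ p)   — De Morgan
= ¬t ∧ p   — double negation

¬t ∧ p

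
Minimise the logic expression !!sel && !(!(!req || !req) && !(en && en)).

!!sel && !(!(!req || !req) && !(en && en))
= !!sel && (!req || !req || en && en)
= sel && (!req || !req || en && en)
= sel && (!req || en && en)
= sel && (!req || en)

sel && (!req || en)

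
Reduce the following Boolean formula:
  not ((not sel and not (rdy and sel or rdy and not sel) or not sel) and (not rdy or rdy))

not ((not sel and not (rdy and sel or rdy and not sel) or not sel) and (not rdy or rdy))
= not ((not sel and not rdy or not sel) and (not rdy or rdy))
= not (not sel and not rdy or not sel)
= not not sel
= sel

sel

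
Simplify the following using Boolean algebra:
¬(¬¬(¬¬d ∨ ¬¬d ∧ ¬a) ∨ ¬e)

¬d ∧ e

¬(¬¬(¬¬d ∨ ¬¬d ∧ ¬a) ∨ ¬e)
= ¬(¬¬¬¬d ∨ ¬e)   — absorption
= ¬¬¬d ∧ e   — De Morgan
= ¬d ∧ e   — double negation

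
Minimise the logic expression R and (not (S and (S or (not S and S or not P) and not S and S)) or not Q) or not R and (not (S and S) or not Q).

R and (not (S and (S or (not S and S or not P) and not S and S)) or not Q) or not R and (not (S and S) or not Q)
= R and (not (S and (S or not S and S)) or not Q) or not R and (not (S and S) or not Q)   — absorption
= R and (not (S and S) or not Q) or not R and (not (S and S) or not Q)   — complement / identity
= not (S and S) or not Q   — distribution
= not S or not Q   — idempotence

not S or not Q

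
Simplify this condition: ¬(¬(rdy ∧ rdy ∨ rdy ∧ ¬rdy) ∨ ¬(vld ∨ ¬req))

rdy ∧ (vld ∨ ¬req)

¬(¬(rdy ∧ rdy ∨ rdy ∧ ¬rdy) ∨ ¬(vld ∨ ¬req))
= ¬(¬rdy ∨ ¬(vld ∨ ¬req))
= rdy ∧ (vld ∨ ¬req)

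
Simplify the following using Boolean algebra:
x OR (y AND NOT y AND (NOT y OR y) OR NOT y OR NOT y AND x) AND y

x

x OR (y AND NOT y AND (NOT y OR y) OR NOT y OR NOT y AND x) AND y
= x OR (y AND NOT y OR NOT y OR NOT y AND x) AND y   (complement / identity)
= x OR (NOT y OR NOT y AND x) AND y   (complement / identity)
= x OR NOT y AND y   (absorption)
= x   (complement / identity)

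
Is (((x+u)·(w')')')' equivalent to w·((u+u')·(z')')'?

No

E1: (((x+u)·(w')')')'
    = (((x+u)·w)')'
    = (x+u)·w
E2: w·((u+u')·(z')')'
    = w·((z')')'
    = w·z'
These differ: at u=1, w=1, x=1, z=1, E1 = 1 but E2 = 0.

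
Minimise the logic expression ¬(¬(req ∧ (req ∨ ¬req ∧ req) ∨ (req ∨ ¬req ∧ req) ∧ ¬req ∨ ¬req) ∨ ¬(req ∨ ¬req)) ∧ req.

req

¬(¬(req ∧ (req ∨ ¬req ∧ req) ∨ (req ∨ ¬req ∧ req) ∧ ¬req ∨ ¬req) ∨ ¬(req ∨ ¬req)) ∧ req
= ¬(¬(req ∨ ¬req ∧ req ∨ ¬req) ∨ ¬(req ∨ ¬req)) ∧ req
= (req ∨ ¬req ∧ req ∨ ¬req) ∧ (req ∨ ¬req) ∧ req
= (req ∨ ¬req) ∧ (req ∨ ¬req) ∧ req
= (req ∨ ¬req) ∧ req
= req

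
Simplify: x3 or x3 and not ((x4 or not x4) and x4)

x3 or x3 and not ((x4 or not x4) and x4)
= x3 or x3 and not x4   (complement / identity)
= x3   (absorption)

x3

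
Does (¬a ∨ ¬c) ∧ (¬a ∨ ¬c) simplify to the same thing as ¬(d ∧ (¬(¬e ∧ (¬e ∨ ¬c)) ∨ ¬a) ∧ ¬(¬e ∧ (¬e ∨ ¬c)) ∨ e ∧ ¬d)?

No

E1: (¬a ∨ ¬c) ∧ (¬a ∨ ¬c)
    = ¬a ∨ ¬c
E2: ¬(d ∧ (¬(¬e ∧ (¬e ∨ ¬c)) ∨ ¬a) ∧ ¬(¬e ∧ (¬e ∨ ¬c)) ∨ e ∧ ¬d)
    = ¬(d ∧ ¬(¬e ∧ (¬e ∨ ¬c)) ∨ e ∧ ¬d)
    = ¬(d ∧ ¬¬e ∨ e ∧ ¬d)
    = ¬(d ∧ e ∨ e ∧ ¬d)
    = ¬e
These differ: at a=1, c=0, d=0, e=1, E1 = 1 but E2 = 0.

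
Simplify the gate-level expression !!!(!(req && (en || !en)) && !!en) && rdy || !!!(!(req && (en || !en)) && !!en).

!!!(!(req && (en || !en)) && !!en) && rdy || !!!(!(req && (en || !en)) && !!en)
= !!!(!(req && (en || !en)) && !!en)
= !!(req && (en || !en) || !en)
= !!(req || !en)
= req || !en

req || !en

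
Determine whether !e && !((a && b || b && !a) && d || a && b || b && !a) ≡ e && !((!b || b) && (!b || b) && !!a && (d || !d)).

No

E1: !e && !((a && b || b && !a) && d || a && b || b && !a)
    = !e && !(a && b || b && !a)   — absorption
    = !e && !b   — distribution
E2: e && !((!b || b) && (!b || b) && !!a && (d || !d))
    = e && !((!b || b) && !!a && (d || !d))   — complement / identity
    = e && !((!b || b) && !!a)   — complement / identity
    = e && !!!a   — complement / identity
    = e && !a   — double negation
These differ: at a=0, b=0, d=1, e=0, E1 = 1 but E2 = 0.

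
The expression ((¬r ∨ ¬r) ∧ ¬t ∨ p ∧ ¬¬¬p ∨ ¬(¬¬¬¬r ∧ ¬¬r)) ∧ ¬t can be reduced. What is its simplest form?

((¬r ∨ ¬r) ∧ ¬t ∨ p ∧ ¬¬¬p ∨ ¬(¬¬¬¬r ∧ ¬¬r)) ∧ ¬t
= ((¬r ∨ ¬r) ∧ ¬t ∨ p ∧ ¬p ∨ ¬(¬¬¬¬r ∧ ¬¬r)) ∧ ¬t   (double negation)
= ((¬r ∨ ¬r) ∧ ¬t ∨ p ∧ ¬p ∨ ¬(¬¬r ∧ ¬¬r)) ∧ ¬t   (double negation)
= ((¬r ∨ ¬r) ∧ ¬t ∨ p ∧ ¬p ∨ ¬r ∨ ¬r) ∧ ¬t   (De Morgan)
= ((¬r ∨ ¬r) ∧ ¬t ∨ ¬r ∨ ¬r) ∧ ¬t   (complement / identity)
= (¬r ∨ ¬r) ∧ ¬t   (absorption)
= ¬r ∧ ¬t   (idempotence)

¬r ∧ ¬t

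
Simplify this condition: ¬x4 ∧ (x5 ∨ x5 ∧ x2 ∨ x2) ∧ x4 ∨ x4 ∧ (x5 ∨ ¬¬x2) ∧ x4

(x5 ∨ x2) ∧ x4

¬x4 ∧ (x5 ∨ x5 ∧ x2 ∨ x2) ∧ x4 ∨ x4 ∧ (x5 ∨ ¬¬x2) ∧ x4
= ¬x4 ∧ (x5 ∨ x2) ∧ x4 ∨ x4 ∧ (x5 ∨ ¬¬x2) ∧ x4   [absorption]
= ¬x4 ∧ (x5 ∨ x2) ∧ x4 ∨ x4 ∧ (x5 ∨ x2) ∧ x4   [double negation]
= (x5 ∨ x2) ∧ x4   [distribution]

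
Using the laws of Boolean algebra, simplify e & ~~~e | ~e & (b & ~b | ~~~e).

~e

e & ~~~e | ~e & (b & ~b | ~~~e)
= e & ~e | ~e & (b & ~b | ~~~e)   [double negation]
= e & ~e | ~e & ~~~e   [complement / identity]
= e & ~e | ~e & ~e   [double negation]
= ~e   [distribution]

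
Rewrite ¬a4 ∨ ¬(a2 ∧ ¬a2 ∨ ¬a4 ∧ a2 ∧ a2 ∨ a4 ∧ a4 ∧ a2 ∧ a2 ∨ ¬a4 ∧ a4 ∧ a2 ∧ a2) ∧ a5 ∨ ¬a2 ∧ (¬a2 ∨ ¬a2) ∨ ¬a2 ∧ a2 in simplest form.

¬a4 ∨ ¬(a2 ∧ ¬a2 ∨ ¬a4 ∧ a2 ∧ a2 ∨ a4 ∧ a4 ∧ a2 ∧ a2 ∨ ¬a4 ∧ a4 ∧ a2 ∧ a2) ∧ a5 ∨ ¬a2 ∧ (¬a2 ∨ ¬a2) ∨ ¬a2 ∧ a2
= ¬a4 ∨ ¬(a2 ∧ ¬a2 ∨ ¬a4 ∧ a2 ∧ a2 ∨ a4 ∧ a4 ∧ a2 ∧ a2 ∨ ¬a4 ∧ a4 ∧ a2 ∧ a2) ∧ a5 ∨ ¬a2 ∧ ¬a2 ∨ ¬a2 ∧ a2
= ¬a4 ∨ ¬(a2 ∧ ¬a2 ∨ ¬a4 ∧ a2 ∧ a2 ∨ a4 ∧ a2 ∧ a2) ∧ a5 ∨ ¬a2 ∧ ¬a2 ∨ ¬a2 ∧ a2
= ¬a4 ∨ ¬(a2 ∧ ¬a2 ∨ ¬a4 ∧ a2 ∧ a2 ∨ a4 ∧ a2 ∧ a2) ∧ a5 ∨ ¬a2
= ¬a4 ∨ ¬(a2 ∧ ¬a2 ∨ a2 ∧ a2) ∧ a5 ∨ ¬a2
= ¬a4 ∨ ¬a2 ∧ a5 ∨ ¬a2
= ¬a4 ∨ ¬a2

¬a4 ∨ ¬a2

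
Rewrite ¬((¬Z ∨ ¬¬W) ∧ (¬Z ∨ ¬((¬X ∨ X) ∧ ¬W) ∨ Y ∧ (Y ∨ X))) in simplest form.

¬((¬Z ∨ ¬¬W) ∧ (¬Z ∨ ¬((¬X ∨ X) ∧ ¬W) ∨ Y ∧ (Y ∨ X)))
= ¬((¬Z ∨ ¬¬W) ∧ (¬Z ∨ ¬¬W ∨ Y ∧ (Y ∨ X)))   [complement / identity]
= ¬((¬Z ∨ ¬¬W) ∧ (¬Z ∨ ¬¬W ∨ Y))   [absorption]
= ¬(¬Z ∨ ¬¬W)   [absorption]
= Z ∧ ¬W   [De Morgan]

Z ∧ ¬W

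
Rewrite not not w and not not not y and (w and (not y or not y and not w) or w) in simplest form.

not not w and not not not y and (w and (not y or not y and not w) or w)
= w and not not not y and (w and (not y or not y and not w) or w)   (double negation)
= w and not y and (w and (not y or not y and not w) or w)   (double negation)
= w and not y and (w and not y or w)   (absorption)
= w and not y   (absorption)

w and not y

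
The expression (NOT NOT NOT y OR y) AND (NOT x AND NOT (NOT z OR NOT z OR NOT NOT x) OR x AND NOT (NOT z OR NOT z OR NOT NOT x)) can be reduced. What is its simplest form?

z AND NOT x

(NOT NOT NOT y OR y) AND (NOT x AND NOT (NOT z OR NOT z OR NOT NOT x) OR x AND NOT (NOT z OR NOT z OR NOT NOT x))
= (NOT NOT NOT y OR y) AND NOT (NOT z OR NOT z OR NOT NOT x)
= (NOT NOT NOT y OR y) AND NOT (NOT z OR NOT NOT x)
= (NOT y OR y) AND NOT (NOT z OR NOT NOT x)
= (NOT y OR y) AND z AND NOT x
= z AND NOT x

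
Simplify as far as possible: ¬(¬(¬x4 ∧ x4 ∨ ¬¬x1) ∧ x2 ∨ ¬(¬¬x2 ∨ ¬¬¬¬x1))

x1

¬(¬(¬x4 ∧ x4 ∨ ¬¬x1) ∧ x2 ∨ ¬(¬¬x2 ∨ ¬¬¬¬x1))
= ¬(¬¬¬x1 ∧ x2 ∨ ¬(¬¬x2 ∨ ¬¬¬¬x1))   — complement / identity
= ¬(¬¬¬x1 ∧ x2 ∨ ¬x2 ∧ ¬¬¬x1)   — De Morgan
= ¬¬¬¬x1   — distribution
= ¬¬x1   — double negation
= x1   — double negation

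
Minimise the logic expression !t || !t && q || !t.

!t || !t && q || !t
= !t || !t   — absorption
= !t   — idempotence

!t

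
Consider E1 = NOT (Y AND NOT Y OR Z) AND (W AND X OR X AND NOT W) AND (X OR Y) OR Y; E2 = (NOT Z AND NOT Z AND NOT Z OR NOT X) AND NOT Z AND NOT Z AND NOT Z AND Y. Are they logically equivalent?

No

E1: NOT (Y AND NOT Y OR Z) AND (W AND X OR X AND NOT W) AND (X OR Y) OR Y
    = NOT Z AND (W AND X OR X AND NOT W) AND (X OR Y) OR Y   — complement / identity
    = NOT Z AND X AND (X OR Y) OR Y   — distribution
    = NOT Z AND X OR Y   — absorption
E2: (NOT Z AND NOT Z AND NOT Z OR NOT X) AND NOT Z AND NOT Z AND NOT Z AND Y
    = NOT Z AND NOT Z AND NOT Z AND Y   — absorption
    = NOT Z AND NOT Z AND Y   — idempotence
    = NOT Z AND Y   — idempotence
These differ: at W=0, X=0, Y=1, Z=1, E1 = 1 but E2 = 0.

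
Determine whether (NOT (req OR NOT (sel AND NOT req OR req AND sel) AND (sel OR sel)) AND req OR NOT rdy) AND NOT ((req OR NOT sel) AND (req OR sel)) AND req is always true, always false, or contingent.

(NOT (req OR NOT (sel AND NOT req OR req AND sel) AND (sel OR sel)) AND req OR NOT rdy) AND NOT ((req OR NOT sel) AND (req OR sel)) AND req
= (NOT (req OR NOT (sel AND NOT req OR req AND sel) AND sel) AND req OR NOT rdy) AND NOT ((req OR NOT sel) AND (req OR sel)) AND req
= (NOT (req OR NOT sel AND sel) AND req OR NOT rdy) AND NOT ((req OR NOT sel) AND (req OR sel)) AND req
= (NOT (req OR NOT sel AND sel) AND req OR NOT rdy) AND NOT (req OR NOT sel AND sel) AND req
= NOT (req OR NOT sel AND sel) AND req
= NOT req AND req
= FALSE

always false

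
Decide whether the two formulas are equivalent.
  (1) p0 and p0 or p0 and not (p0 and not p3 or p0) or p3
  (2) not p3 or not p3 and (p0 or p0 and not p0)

No

E1: p0 and p0 or p0 and not (p0 and not p3 or p0) or p3
    = p0 and p0 or p0 and not p0 or p3   — absorption
    = p0 or p3   — distribution
E2: not p3 or not p3 and (p0 or p0 and not p0)
    = not p3 or not p3 and p0   — complement / identity
    = not p3   — absorption
These differ: at p0=0, p3=1, E1 = 1 but E2 = 0.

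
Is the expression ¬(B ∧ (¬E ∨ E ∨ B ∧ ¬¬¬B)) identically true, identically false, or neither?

neither

¬(B ∧ (¬E ∨ E ∨ B ∧ ¬¬¬B))
= ¬(B ∧ (¬E ∨ E ∨ B ∧ ¬B))   [double negation]
= ¬(B ∧ (¬E ∨ E))   [complement / identity]
= ¬B   [complement / identity]
This depends on B, so it is not a constant.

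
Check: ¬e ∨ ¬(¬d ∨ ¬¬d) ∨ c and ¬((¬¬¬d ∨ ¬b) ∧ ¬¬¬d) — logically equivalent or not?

No

E1: ¬e ∨ ¬(¬d ∨ ¬¬d) ∨ c
    = ¬e ∨ d ∧ ¬d ∨ c   (De Morgan)
    = ¬e ∨ c   (complement / identity)
E2: ¬((¬¬¬d ∨ ¬b) ∧ ¬¬¬d)
    = ¬¬¬¬d   (absorption)
    = ¬¬d   (double negation)
    = d   (double negation)
These differ: at b=0, c=1, d=0, e=0, E1 = 1 but E2 = 0.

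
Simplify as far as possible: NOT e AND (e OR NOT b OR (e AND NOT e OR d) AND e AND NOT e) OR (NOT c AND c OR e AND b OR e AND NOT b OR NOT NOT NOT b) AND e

e OR NOT b

NOT e AND (e OR NOT b OR (e AND NOT e OR d) AND e AND NOT e) OR (NOT c AND c OR e AND b OR e AND NOT b OR NOT NOT NOT b) AND e
= NOT e AND (e OR NOT b OR e AND NOT e) OR (NOT c AND c OR e AND b OR e AND NOT b OR NOT NOT NOT b) AND e   — absorption
= NOT e AND (e OR NOT b OR e AND NOT e) OR (NOT c AND c OR e OR NOT NOT NOT b) AND e   — distribution
= NOT e AND (e OR NOT b OR e AND NOT e) OR (e OR NOT NOT NOT b) AND e   — complement / identity
= NOT e AND (e OR NOT b OR e AND NOT e) OR (e OR NOT b) AND e   — double negation
= NOT e AND (e OR NOT b) OR (e OR NOT b) AND e   — complement / identity
= e OR NOT b   — distribution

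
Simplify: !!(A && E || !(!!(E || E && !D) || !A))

A

!!(A && E || !(!!(E || E && !D) || !A))
= !!(A && E || !(!!E || !A))   [absorption]
= !!(A && E || !E && A)   [De Morgan]
= A && E || !E && A   [double negation]
= A   [distribution]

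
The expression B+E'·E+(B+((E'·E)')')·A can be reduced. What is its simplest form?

B

B+E'·E+(B+((E'·E)')')·A
= B+E'·E+(B+E'·E)·A
= B+E'·E
= B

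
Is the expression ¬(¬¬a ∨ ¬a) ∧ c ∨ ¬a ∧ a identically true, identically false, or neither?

identically false

¬(¬¬a ∨ ¬a) ∧ c ∨ ¬a ∧ a
= ¬a ∧ a ∧ c ∨ ¬a ∧ a
= ¬a ∧ a
= False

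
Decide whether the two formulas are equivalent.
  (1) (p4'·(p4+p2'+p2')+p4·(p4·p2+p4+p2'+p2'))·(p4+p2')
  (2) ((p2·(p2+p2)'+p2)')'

E1: (p4'·(p4+p2'+p2')+p4·(p4·p2+p4+p2'+p2'))·(p4+p2')
    = (p4'·(p4+p2'+p2')+p4·(p4+p2'+p2'))·(p4+p2')   [absorption]
    = (p4+p2'+p2')·(p4+p2')   [distribution]
    = p4+p2'   [absorption]
E2: ((p2·(p2+p2)'+p2)')'
    = ((p2·p2'+p2)')'   [idempotence]
    = p2·p2'+p2   [double negation]
    = p2   [complement / identity]
These differ: at p2=0, p4=0, E1 = 1 but E2 = 0.

No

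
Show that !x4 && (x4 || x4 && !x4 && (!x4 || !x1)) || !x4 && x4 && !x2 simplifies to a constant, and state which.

false

!x4 && (x4 || x4 && !x4 && (!x4 || !x1)) || !x4 && x4 && !x2
= !x4 && (x4 || x4 && !x4) || !x4 && x4 && !x2   — absorption
= !x4 && x4 || !x4 && x4 && !x2   — complement / identity
= !x4 && x4   — absorption
= false   — complement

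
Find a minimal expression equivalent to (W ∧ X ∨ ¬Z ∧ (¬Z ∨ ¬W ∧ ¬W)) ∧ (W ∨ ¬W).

W ∧ X ∨ ¬Z

(W ∧ X ∨ ¬Z ∧ (¬Z ∨ ¬W ∧ ¬W)) ∧ (W ∨ ¬W)
= W ∧ X ∨ ¬Z ∧ (¬Z ∨ ¬W ∧ ¬W)   [complement / identity]
= W ∧ X ∨ ¬Z ∧ (¬Z ∨ ¬W)   [idempotence]
= W ∧ X ∨ ¬Z   [absorption]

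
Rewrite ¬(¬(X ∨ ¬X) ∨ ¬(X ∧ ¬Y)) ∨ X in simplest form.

X

¬(¬(X ∨ ¬X) ∨ ¬(X ∧ ¬Y)) ∨ X
= (X ∨ ¬X) ∧ X ∧ ¬Y ∨ X
= X ∧ ¬Y ∨ X
= X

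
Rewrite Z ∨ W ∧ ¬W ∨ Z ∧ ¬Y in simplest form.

Z ∨ W ∧ ¬W ∨ Z ∧ ¬Y
= Z ∨ Z ∧ ¬Y   (complement / identity)
= Z   (absorption)

Z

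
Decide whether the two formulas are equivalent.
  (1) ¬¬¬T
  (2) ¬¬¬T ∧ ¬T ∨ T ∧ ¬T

Yes

E1: ¬¬¬T
    = ¬T   (double negation)
E2: ¬¬¬T ∧ ¬T ∨ T ∧ ¬T
    = ¬T ∧ ¬T ∨ T ∧ ¬T   (double negation)
    = ¬T   (distribution)
Both reduce to ¬T, so they are equivalent.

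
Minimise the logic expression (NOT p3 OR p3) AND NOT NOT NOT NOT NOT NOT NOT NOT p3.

(NOT p3 OR p3) AND NOT NOT NOT NOT NOT NOT NOT NOT p3
= (NOT p3 OR p3) AND NOT NOT NOT NOT NOT NOT p3   — double negation
= (NOT p3 OR p3) AND NOT NOT NOT NOT p3   — double negation
= (NOT p3 OR p3) AND NOT NOT p3   — double negation
= (NOT p3 OR p3) AND p3   — double negation
= p3   — complement / identity

p3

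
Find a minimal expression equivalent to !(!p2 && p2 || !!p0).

!(!p2 && p2 || !!p0)
= !!!p0   [complement / identity]
= !p0   [double negation]

!p0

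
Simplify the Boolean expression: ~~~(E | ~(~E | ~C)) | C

~E | C

~~~(E | ~(~E | ~C)) | C
= ~~~(E | E & C) | C   (De Morgan)
= ~(E | E & C) | C   (double negation)
= ~E | C   (absorption)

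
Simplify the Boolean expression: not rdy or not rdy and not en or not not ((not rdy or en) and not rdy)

not rdy or not rdy and not en or not not ((not rdy or en) and not rdy)
= not rdy or not rdy and not en or (not rdy or en) and not rdy   [double negation]
= not rdy or (not rdy or en) and not rdy   [absorption]
= not rdy or not rdy   [absorption]
= not rdy   [idempotence]

not rdy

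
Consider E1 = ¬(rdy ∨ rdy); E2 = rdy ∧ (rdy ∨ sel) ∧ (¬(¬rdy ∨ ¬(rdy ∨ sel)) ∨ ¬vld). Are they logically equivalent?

No

E1: ¬(rdy ∨ rdy)
    = ¬rdy   [idempotence]
E2: rdy ∧ (rdy ∨ sel) ∧ (¬(¬rdy ∨ ¬(rdy ∨ sel)) ∨ ¬vld)
    = rdy ∧ (rdy ∨ sel) ∧ (rdy ∧ (rdy ∨ sel) ∨ ¬vld)   [De Morgan]
    = rdy ∧ (rdy ∨ sel)   [absorption]
    = rdy   [absorption]
These differ: at rdy=0, sel=0, vld=0, E1 = 1 but E2 = 0.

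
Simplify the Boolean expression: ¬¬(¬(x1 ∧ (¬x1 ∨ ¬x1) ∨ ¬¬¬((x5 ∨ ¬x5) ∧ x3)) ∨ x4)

x3 ∨ x4

¬¬(¬(x1 ∧ (¬x1 ∨ ¬x1) ∨ ¬¬¬((x5 ∨ ¬x5) ∧ x3)) ∨ x4)
= ¬(x1 ∧ (¬x1 ∨ ¬x1) ∨ ¬¬¬((x5 ∨ ¬x5) ∧ x3)) ∨ x4   (double negation)
= ¬(x1 ∧ (¬x1 ∨ ¬x1) ∨ ¬¬¬x3) ∨ x4   (complement / identity)
= ¬(x1 ∧ ¬x1 ∨ ¬¬¬x3) ∨ x4   (idempotence)
= ¬¬¬¬x3 ∨ x4   (complement / identity)
= ¬¬x3 ∨ x4   (double negation)
= x3 ∨ x4   (double negation)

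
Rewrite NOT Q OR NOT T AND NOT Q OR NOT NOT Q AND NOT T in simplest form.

NOT Q OR NOT T AND NOT Q OR NOT NOT Q AND NOT T
= NOT Q OR NOT T AND NOT Q OR Q AND NOT T
= NOT Q OR NOT T

NOT Q OR NOT T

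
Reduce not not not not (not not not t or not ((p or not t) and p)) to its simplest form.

not not not not (not not not t or not ((p or not t) and p))
= not not not not (not t or not ((p or not t) and p))   (double negation)
= not not (not t or not ((p or not t) and p))   (double negation)
= not t or not ((p or not t) and p)   (double negation)
= not t or not p   (absorption)

not t or not p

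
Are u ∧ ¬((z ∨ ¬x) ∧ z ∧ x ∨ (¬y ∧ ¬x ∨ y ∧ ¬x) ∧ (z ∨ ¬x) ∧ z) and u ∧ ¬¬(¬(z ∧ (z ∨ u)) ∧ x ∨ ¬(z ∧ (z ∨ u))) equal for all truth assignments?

E1: u ∧ ¬((z ∨ ¬x) ∧ z ∧ x ∨ (¬y ∧ ¬x ∨ y ∧ ¬x) ∧ (z ∨ ¬x) ∧ z)
    = u ∧ ¬((z ∨ ¬x) ∧ z ∧ x ∨ ¬x ∧ (z ∨ ¬x) ∧ z)
    = u ∧ ¬((z ∨ ¬x) ∧ z)
    = u ∧ ¬z
E2: u ∧ ¬¬(¬(z ∧ (z ∨ u)) ∧ x ∨ ¬(z ∧ (z ∨ u)))
    = u ∧ ¬¬¬(z ∧ (z ∨ u))
    = u ∧ ¬¬¬z
    = u ∧ ¬z
Both reduce to u ∧ ¬z, so they are equivalent.

Yes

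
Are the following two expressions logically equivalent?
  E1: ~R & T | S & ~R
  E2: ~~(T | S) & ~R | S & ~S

E1: ~R & T | S & ~R
    = (T | S) & ~R
E2: ~~(T | S) & ~R | S & ~S
    = ~~(T | S) & ~R
    = (T | S) & ~R
Both reduce to (T | S) & ~R, so they are equivalent.

Yes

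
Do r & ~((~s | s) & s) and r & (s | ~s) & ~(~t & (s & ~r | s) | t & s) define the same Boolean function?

E1: r & ~((~s | s) & s)
    = r & ~s   [complement / identity]
E2: r & (s | ~s) & ~(~t & (s & ~r | s) | t & s)
    = r & (s | ~s) & ~(~t & s | t & s)   [absorption]
    = r & (s | ~s) & ~s   [distribution]
    = r & ~s   [complement / identity]
Both reduce to r & ~s, so they are equivalent.

Yes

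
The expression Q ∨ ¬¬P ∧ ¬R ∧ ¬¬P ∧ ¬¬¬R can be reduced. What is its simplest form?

Q ∨ ¬¬P ∧ ¬R ∧ ¬¬P ∧ ¬¬¬R
= Q ∨ ¬¬P ∧ ¬R ∧ ¬¬P ∧ ¬R
= Q ∨ ¬¬P ∧ ¬R
= Q ∨ P ∧ ¬R

Q ∨ P ∧ ¬R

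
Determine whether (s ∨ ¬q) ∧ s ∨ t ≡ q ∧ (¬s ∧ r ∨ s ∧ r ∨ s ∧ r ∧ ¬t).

E1: (s ∨ ¬q) ∧ s ∨ t
    = s ∨ t   [absorption]
E2: q ∧ (¬s ∧ r ∨ s ∧ r ∨ s ∧ r ∧ ¬t)
    = q ∧ (¬s ∧ r ∨ s ∧ r)   [absorption]
    = q ∧ r   [distribution]
These differ: at q=0, r=0, s=1, t=1, E1 = 1 but E2 = 0.

No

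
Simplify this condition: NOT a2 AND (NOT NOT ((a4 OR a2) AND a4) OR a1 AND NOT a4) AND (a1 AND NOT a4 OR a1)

NOT a2 AND a1

NOT a2 AND (NOT NOT ((a4 OR a2) AND a4) OR a1 AND NOT a4) AND (a1 AND NOT a4 OR a1)
= NOT a2 AND ((a4 OR a2) AND a4 OR a1 AND NOT a4) AND (a1 AND NOT a4 OR a1)   [double negation]
= NOT a2 AND (a4 OR a1 AND NOT a4) AND (a1 AND NOT a4 OR a1)   [absorption]
= NOT a2 AND (a4 AND a1 OR a1 AND NOT a4)   [distribution]
= NOT a2 AND a1   [distribution]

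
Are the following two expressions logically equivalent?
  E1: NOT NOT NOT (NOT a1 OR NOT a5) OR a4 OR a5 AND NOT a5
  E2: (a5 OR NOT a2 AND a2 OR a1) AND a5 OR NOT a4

No

E1: NOT NOT NOT (NOT a1 OR NOT a5) OR a4 OR a5 AND NOT a5
    = NOT (NOT a1 OR NOT a5) OR a4 OR a5 AND NOT a5   — double negation
    = a1 AND a5 OR a4 OR a5 AND NOT a5   — De Morgan
    = a1 AND a5 OR a4   — complement / identity
E2: (a5 OR NOT a2 AND a2 OR a1) AND a5 OR NOT a4
    = (a5 OR a1) AND a5 OR NOT a4   — complement / identity
    = a5 OR NOT a4   — absorption
These differ: at a1=1, a2=0, a4=0, a5=0, E1 = 0 but E2 = 1.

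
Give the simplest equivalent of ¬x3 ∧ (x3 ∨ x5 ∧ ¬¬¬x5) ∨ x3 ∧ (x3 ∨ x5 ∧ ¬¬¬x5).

¬x3 ∧ (x3 ∨ x5 ∧ ¬¬¬x5) ∨ x3 ∧ (x3 ∨ x5 ∧ ¬¬¬x5)
= (¬x3 ∨ x3) ∧ (x3 ∨ x5 ∧ ¬¬¬x5)   (distribution)
= x3 ∨ x5 ∧ ¬¬¬x5   (complement / identity)
= x3 ∨ x5 ∧ ¬x5   (double negation)
= x3   (complement / identity)

x3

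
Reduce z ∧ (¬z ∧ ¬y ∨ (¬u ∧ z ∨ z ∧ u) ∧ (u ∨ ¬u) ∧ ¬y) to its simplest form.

z ∧ ¬y

z ∧ (¬z ∧ ¬y ∨ (¬u ∧ z ∨ z ∧ u) ∧ (u ∨ ¬u) ∧ ¬y)
= z ∧ (¬z ∧ ¬y ∨ z ∧ (u ∨ ¬u) ∧ ¬y)   — distribution
= z ∧ (¬z ∧ ¬y ∨ z ∧ ¬y)   — complement / identity
= z ∧ ¬y   — distribution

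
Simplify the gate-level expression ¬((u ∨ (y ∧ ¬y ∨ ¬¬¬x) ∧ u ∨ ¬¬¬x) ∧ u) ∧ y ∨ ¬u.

¬u

¬((u ∨ (y ∧ ¬y ∨ ¬¬¬x) ∧ u ∨ ¬¬¬x) ∧ u) ∧ y ∨ ¬u
= ¬((u ∨ ¬¬¬x ∧ u ∨ ¬¬¬x) ∧ u) ∧ y ∨ ¬u   (complement / identity)
= ¬((u ∨ ¬¬¬x) ∧ u) ∧ y ∨ ¬u   (absorption)
= ¬((u ∨ ¬x) ∧ u) ∧ y ∨ ¬u   (double negation)
= ¬u ∧ y ∨ ¬u   (absorption)
= ¬u   (absorption)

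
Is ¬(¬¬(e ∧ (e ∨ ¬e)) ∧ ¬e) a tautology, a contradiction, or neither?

¬(¬¬(e ∧ (e ∨ ¬e)) ∧ ¬e)
= ¬(¬¬e ∧ ¬e)
= ¬e ∨ e
= True

tautology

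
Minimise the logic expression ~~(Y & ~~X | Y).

~~(Y & ~~X | Y)
= ~~(Y & X | Y)
= ~~Y
= Y

Y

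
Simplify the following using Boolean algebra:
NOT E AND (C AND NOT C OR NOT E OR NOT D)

NOT E AND (C AND NOT C OR NOT E OR NOT D)
= NOT E AND (NOT E OR NOT D)   [complement / identity]
= NOT E   [absorption]

NOT E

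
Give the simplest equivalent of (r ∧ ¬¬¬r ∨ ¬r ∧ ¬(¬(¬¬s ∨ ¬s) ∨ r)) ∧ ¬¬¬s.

(r ∧ ¬¬¬r ∨ ¬r ∧ ¬(¬(¬¬s ∨ ¬s) ∨ r)) ∧ ¬¬¬s
= (r ∧ ¬¬¬r ∨ ¬r ∧ ¬(¬s ∧ s ∨ r)) ∧ ¬¬¬s   (De Morgan)
= (r ∧ ¬¬¬r ∨ ¬r ∧ ¬r) ∧ ¬¬¬s   (complement / identity)
= (r ∧ ¬r ∨ ¬r ∧ ¬r) ∧ ¬¬¬s   (double negation)
= ¬r ∧ ¬¬¬s   (distribution)
= ¬r ∧ ¬s   (double negation)

¬r ∧ ¬s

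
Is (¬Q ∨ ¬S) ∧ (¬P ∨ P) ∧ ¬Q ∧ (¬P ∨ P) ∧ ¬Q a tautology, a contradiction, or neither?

neither

(¬Q ∨ ¬S) ∧ (¬P ∨ P) ∧ ¬Q ∧ (¬P ∨ P) ∧ ¬Q
= (¬Q ∨ ¬S) ∧ (¬P ∨ P) ∧ ¬Q
= (¬Q ∨ ¬S) ∧ ¬Q
= ¬Q
This depends on Q, so it is not a constant.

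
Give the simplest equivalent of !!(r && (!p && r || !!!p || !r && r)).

r && !p

!!(r && (!p && r || !!!p || !r && r))
= !!(r && (!p && r || !p || !r && r))
= !!(r && (!p || !r && r))
= r && (!p || !r && r)
= r && !p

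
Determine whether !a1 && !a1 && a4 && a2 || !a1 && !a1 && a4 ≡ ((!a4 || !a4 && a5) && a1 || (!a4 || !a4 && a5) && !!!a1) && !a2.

No

E1: !a1 && !a1 && a4 && a2 || !a1 && !a1 && a4
    = !a1 && !a1 && a4   — absorption
    = !a1 && a4   — idempotence
E2: ((!a4 || !a4 && a5) && a1 || (!a4 || !a4 && a5) && !!!a1) && !a2
    = ((!a4 || !a4 && a5) && a1 || (!a4 || !a4 && a5) && !a1) && !a2   — double negation
    = (!a4 || !a4 && a5) && !a2   — distribution
    = !a4 && !a2   — absorption
These differ: at a1=0, a2=0, a4=0, a5=1, E1 = 0 but E2 = 1.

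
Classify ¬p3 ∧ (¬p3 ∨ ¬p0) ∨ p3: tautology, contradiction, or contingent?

tautology

¬p3 ∧ (¬p3 ∨ ¬p0) ∨ p3
= ¬p3 ∨ p3
= True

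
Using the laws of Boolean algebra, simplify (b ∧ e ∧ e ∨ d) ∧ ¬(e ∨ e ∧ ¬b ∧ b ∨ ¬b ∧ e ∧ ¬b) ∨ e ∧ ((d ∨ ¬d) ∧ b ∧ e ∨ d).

(b ∧ e ∧ e ∨ d) ∧ ¬(e ∨ e ∧ ¬b ∧ b ∨ ¬b ∧ e ∧ ¬b) ∨ e ∧ ((d ∨ ¬d) ∧ b ∧ e ∨ d)
= (b ∧ e ∧ e ∨ d) ∧ ¬(e ∨ e ∧ ¬b ∧ b ∨ ¬b ∧ e ∧ ¬b) ∨ e ∧ (b ∧ e ∨ d)   — complement / identity
= (b ∧ e ∨ d) ∧ ¬(e ∨ e ∧ ¬b ∧ b ∨ ¬b ∧ e ∧ ¬b) ∨ e ∧ (b ∧ e ∨ d)   — idempotence
= (b ∧ e ∨ d) ∧ ¬(e ∨ e ∧ ¬b) ∨ e ∧ (b ∧ e ∨ d)   — distribution
= (b ∧ e ∨ d) ∧ ¬e ∨ e ∧ (b ∧ e ∨ d)   — absorption
= b ∧ e ∨ d   — distribution

b ∧ e ∨ d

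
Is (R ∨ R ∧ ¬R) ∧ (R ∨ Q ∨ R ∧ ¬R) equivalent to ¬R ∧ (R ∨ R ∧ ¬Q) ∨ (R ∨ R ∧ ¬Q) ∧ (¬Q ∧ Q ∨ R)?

Yes

E1: (R ∨ R ∧ ¬R) ∧ (R ∨ Q ∨ R ∧ ¬R)
    = R ∧ (R ∨ Q) ∨ R ∧ ¬R   (distribution)
    = R ∧ (R ∨ Q)   (complement / identity)
    = R   (absorption)
E2: ¬R ∧ (R ∨ R ∧ ¬Q) ∨ (R ∨ R ∧ ¬Q) ∧ (¬Q ∧ Q ∨ R)
    = ¬R ∧ (R ∨ R ∧ ¬Q) ∨ (R ∨ R ∧ ¬Q) ∧ R   (complement / identity)
    = R ∨ R ∧ ¬Q   (distribution)
    = R   (absorption)
Both reduce to R, so they are equivalent.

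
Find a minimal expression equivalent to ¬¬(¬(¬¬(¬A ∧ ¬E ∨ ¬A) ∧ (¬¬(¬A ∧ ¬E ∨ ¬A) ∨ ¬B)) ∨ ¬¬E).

A ∨ E

¬¬(¬(¬¬(¬A ∧ ¬E ∨ ¬A) ∧ (¬¬(¬A ∧ ¬E ∨ ¬A) ∨ ¬B)) ∨ ¬¬E)
= ¬¬(¬¬¬(¬A ∧ ¬E ∨ ¬A) ∨ ¬¬E)
= ¬¬(¬¬¬¬A ∨ ¬¬E)
= ¬¬(¬¬A ∨ ¬¬E)
= ¬(¬A ∧ ¬E)
= A ∨ E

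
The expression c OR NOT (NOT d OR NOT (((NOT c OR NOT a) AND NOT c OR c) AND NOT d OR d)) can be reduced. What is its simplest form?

c OR d

c OR NOT (NOT d OR NOT (((NOT c OR NOT a) AND NOT c OR c) AND NOT d OR d))
= c OR NOT (NOT d OR NOT ((NOT c OR c) AND NOT d OR d))   (absorption)
= c OR d AND ((NOT c OR c) AND NOT d OR d)   (De Morgan)
= c OR d AND (NOT d OR d)   (complement / identity)
= c OR d   (complement / identity)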